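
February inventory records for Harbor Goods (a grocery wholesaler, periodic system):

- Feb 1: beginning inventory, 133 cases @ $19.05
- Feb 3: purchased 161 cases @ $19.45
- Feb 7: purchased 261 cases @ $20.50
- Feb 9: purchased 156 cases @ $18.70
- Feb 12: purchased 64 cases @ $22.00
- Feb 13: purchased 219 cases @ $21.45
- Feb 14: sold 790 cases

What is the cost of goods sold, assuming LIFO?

Feb 14, 790 sold [LIFO — newest first]: 219 @ $21.45 + 64 @ $22.00 + 156 @ $18.70 + 261 @ $20.50 + 90 @ $19.45 = $16,123.75
Ending inventory: 133 @ $19.05 + 71 @ $19.45 = $3,914.60

COGS = $16,123.75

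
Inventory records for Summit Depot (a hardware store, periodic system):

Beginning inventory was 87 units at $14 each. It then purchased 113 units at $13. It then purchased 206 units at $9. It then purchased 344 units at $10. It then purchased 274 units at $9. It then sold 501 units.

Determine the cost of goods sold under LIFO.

Sale 1 (501) [LIFO — newest first]: 274 @ $9 + 227 @ $10 = $4,736
Ending inventory: 87 @ $14 + 113 @ $13 + 206 @ $9 + 117 @ $10 = $5,711
Check: goods available $10,447 = COGS $4,736 + ending $5,711

COGS = $4,736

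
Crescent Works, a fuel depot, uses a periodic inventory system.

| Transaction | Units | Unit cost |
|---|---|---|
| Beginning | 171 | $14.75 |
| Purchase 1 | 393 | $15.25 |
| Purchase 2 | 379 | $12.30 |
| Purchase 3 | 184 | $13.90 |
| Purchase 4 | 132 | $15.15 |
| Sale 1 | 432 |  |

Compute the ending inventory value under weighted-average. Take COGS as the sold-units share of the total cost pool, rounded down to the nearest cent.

Sale 1, sell 432: 432/1259 × $17,734.60 → $6,085.26
Ending inventory (cost pool remaining) = $11,649.34

Ending inventory = $11,649.34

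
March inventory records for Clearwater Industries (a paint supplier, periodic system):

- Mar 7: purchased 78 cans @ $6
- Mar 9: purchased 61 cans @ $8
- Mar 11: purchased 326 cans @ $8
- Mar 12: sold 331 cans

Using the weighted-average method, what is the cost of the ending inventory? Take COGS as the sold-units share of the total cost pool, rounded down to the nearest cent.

Mar 12, sell 331: 331/465 × $3,564.00 → $2,536.95
Ending inventory (cost pool remaining) = $1,027.05

Ending inventory = $1,027.05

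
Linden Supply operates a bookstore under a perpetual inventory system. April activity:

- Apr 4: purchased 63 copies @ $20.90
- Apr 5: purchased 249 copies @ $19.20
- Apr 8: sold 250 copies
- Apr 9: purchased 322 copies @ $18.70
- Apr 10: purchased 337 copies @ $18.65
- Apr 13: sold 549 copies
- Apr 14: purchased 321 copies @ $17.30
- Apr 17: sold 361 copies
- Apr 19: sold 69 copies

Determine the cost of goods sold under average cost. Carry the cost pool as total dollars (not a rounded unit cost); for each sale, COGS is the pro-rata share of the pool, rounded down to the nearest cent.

After Apr 4: 63 on hand, pool $1,316.70 (≈ $20.9000 each)
After Apr 5: 312 on hand, pool $6,097.50 (≈ $19.5433 each)
Apr 8, sell 250: 250/312 × $6,097.50 → $4,885.81
After Apr 9: 384 on hand, pool $7,233.09 (≈ $18.8362 each)
After Apr 10: 721 on hand, pool $13,518.14 (≈ $18.7492 each)
Apr 13, sell 549: 549/721 × $13,518.14 → $10,293.28
After Apr 14: 493 on hand, pool $8,778.16 (≈ $17.8056 each)
Apr 17, sell 361: 361/493 × $8,778.16 → $6,427.82
Apr 19, sell 69: 69/132 × $2,350.34 → $1,228.58
Total COGS = $4,885.81 + $10,293.28 + $6,427.82 + $1,228.58 = $22,835.49
Ending inventory (cost pool remaining) = $1,121.76

COGS = $22,835.49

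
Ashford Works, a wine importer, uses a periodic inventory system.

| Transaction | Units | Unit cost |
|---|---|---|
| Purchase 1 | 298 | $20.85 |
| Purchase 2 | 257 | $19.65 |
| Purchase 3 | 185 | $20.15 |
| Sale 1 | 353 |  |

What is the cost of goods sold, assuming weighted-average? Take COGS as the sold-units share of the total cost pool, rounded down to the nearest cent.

COGS = $7,151.15

Sale 1, sell 353: 353/740 × $14,991.10 → $7,151.15
Ending inventory (cost pool remaining) = $7,839.95
Check: goods available $14,991.10 = COGS $7,151.15 + ending $7,839.95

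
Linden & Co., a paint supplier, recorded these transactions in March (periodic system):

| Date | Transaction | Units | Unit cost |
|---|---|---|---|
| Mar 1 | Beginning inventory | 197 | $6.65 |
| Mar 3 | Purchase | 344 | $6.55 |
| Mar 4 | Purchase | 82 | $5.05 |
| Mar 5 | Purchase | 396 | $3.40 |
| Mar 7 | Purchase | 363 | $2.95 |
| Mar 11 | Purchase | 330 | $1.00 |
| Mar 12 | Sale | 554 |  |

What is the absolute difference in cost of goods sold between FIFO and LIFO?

FIFO COGS: 197 @ $6.65 + 344 @ $6.55 + 13 @ $5.05 = $3,628.90
LIFO COGS: 330 @ $1.00 + 224 @ $2.95 = $990.80
Difference = |$3,628.90 − $990.80| = $2,638.10

$2,638.10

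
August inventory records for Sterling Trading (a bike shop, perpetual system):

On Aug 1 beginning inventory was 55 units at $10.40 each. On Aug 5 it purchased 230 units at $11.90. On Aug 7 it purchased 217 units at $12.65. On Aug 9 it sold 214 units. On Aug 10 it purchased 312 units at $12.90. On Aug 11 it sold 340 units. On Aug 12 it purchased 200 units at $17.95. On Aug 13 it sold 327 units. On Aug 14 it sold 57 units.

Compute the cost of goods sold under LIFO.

COGS = $12,846.95

Aug 9, 214 sold [LIFO — newest first]: 214 @ $12.65 = $2,707.10
Aug 11, 340 sold [LIFO — newest first]: 312 @ $12.90 + 3 @ $12.65 + 25 @ $11.90 = $4,360.25
Aug 13, 327 sold [LIFO — newest first]: 200 @ $17.95 + 127 @ $11.90 = $5,101.30
Aug 14, 57 sold [LIFO — newest first]: 57 @ $11.90 = $678.30
Total COGS = $2,707.10 + $4,360.25 + $5,101.30 + $678.30 = $12,846.95
Ending inventory: 55 @ $10.40 + 21 @ $11.90 = $821.90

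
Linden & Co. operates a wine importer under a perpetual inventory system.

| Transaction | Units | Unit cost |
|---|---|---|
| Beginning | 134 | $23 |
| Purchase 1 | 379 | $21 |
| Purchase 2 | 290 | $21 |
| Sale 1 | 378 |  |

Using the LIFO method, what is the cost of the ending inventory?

Sale 1 (378) [LIFO — newest first]: 290 @ $21 + 88 @ $21 = $7,938
Ending inventory: 134 @ $23 + 291 @ $21 = $9,193
Check: goods available $17,131 = COGS $7,938 + ending $9,193

Ending inventory = $9,193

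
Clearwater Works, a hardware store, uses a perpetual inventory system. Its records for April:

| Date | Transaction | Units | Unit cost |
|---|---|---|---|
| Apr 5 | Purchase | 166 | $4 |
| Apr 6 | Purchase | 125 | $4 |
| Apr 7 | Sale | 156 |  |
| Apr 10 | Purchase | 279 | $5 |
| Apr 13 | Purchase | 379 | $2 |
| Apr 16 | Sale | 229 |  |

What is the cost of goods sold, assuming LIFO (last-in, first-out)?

COGS = $1,082

Apr 7, 156 sold [LIFO — newest first]: 125 @ $4 + 31 @ $4 = $624
Apr 16, 229 sold [LIFO — newest first]: 229 @ $2 = $458
Total COGS = $624 + $458 = $1,082
Ending inventory: 135 @ $4 + 279 @ $5 + 150 @ $2 = $2,235
Check: goods available $3,317 = COGS $1,082 + ending $2,235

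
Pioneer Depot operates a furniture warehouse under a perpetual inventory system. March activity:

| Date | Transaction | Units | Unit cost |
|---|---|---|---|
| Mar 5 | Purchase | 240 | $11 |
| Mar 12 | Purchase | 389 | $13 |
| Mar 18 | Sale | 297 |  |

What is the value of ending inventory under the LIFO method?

Mar 18, 297 sold [LIFO — newest first]: 297 @ $13 = $3,861
Ending inventory: 240 @ $11 + 92 @ $13 = $3,836

Ending inventory = $3,836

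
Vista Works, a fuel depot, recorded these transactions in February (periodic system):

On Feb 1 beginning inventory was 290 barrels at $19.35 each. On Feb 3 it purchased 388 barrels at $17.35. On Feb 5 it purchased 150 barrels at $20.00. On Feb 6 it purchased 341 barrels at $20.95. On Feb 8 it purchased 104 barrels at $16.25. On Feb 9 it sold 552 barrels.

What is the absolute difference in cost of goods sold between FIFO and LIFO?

FIFO COGS: 290 @ $19.35 + 262 @ $17.35 = $10,157.20
LIFO COGS: 104 @ $16.25 + 341 @ $20.95 + 107 @ $20.00 = $10,973.95
Difference = |$10,157.20 − $10,973.95| = $816.75

$816.75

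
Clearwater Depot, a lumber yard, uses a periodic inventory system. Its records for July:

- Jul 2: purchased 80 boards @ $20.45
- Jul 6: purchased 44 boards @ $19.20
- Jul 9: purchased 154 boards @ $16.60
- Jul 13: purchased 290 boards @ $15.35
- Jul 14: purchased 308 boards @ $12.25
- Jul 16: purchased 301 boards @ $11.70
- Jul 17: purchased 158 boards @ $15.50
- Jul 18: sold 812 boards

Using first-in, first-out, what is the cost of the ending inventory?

Ending inventory = $6,754.70

Jul 18, 812 sold [FIFO — oldest first]: 80 @ $20.45 + 44 @ $19.20 + 154 @ $16.60 + 290 @ $15.35 + 244 @ $12.25 = $12,477.70
Ending inventory: 64 @ $12.25 + 301 @ $11.70 + 158 @ $15.50 = $6,754.70
Check: goods available $19,232.40 = COGS $12,477.70 + ending $6,754.70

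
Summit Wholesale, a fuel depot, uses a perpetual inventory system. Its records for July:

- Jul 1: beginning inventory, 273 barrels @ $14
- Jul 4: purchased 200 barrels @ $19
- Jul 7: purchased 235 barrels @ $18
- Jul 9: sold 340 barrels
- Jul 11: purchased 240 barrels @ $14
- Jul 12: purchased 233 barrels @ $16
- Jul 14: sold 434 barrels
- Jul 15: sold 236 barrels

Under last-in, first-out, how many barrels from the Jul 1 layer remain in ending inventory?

171

Jul 9, 340 sold [LIFO — newest first]: 235 @ $18 + 105 @ $19 = $6,225
Jul 14, 434 sold [LIFO — newest first]: 233 @ $16 + 201 @ $14 = $6,542
Jul 15, 236 sold [LIFO — newest first]: 39 @ $14 + 95 @ $19 + 102 @ $14 = $3,779
Total COGS = $6,225 + $6,542 + $3,779 = $16,546
Ending inventory: 171 @ $14 = $2,394
Check: goods available $18,940 = COGS $16,546 + ending $2,394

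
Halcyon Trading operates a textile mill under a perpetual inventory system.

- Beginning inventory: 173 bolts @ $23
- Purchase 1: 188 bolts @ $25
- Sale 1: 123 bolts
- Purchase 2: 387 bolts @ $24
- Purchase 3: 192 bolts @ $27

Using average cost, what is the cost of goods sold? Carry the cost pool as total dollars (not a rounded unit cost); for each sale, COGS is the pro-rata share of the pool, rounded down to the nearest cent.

After Beginning: 173 on hand, pool $3,979.00 (≈ $23.0000 each)
After Purchase 1: 361 on hand, pool $8,679.00 (≈ $24.0416 each)
Sale 1, sell 123: 123/361 × $8,679.00 → $2,957.11
After Purchase 2: 625 on hand, pool $15,009.89 (≈ $24.0158 each)
After Purchase 3: 817 on hand, pool $20,193.89 (≈ $24.7171 each)
Ending inventory (cost pool remaining) = $20,193.89

COGS = $2,957.11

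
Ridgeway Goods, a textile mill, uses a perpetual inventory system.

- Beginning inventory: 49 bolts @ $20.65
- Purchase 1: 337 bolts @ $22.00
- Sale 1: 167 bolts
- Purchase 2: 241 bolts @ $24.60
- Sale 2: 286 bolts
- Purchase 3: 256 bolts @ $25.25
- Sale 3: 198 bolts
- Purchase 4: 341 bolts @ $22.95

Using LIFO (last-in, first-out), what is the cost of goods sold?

COGS = $15,592.10

Sale 1 (167) [LIFO — newest first]: 167 @ $22.00 = $3,674.00
Sale 2 (286) [LIFO — newest first]: 241 @ $24.60 + 45 @ $22.00 = $6,918.60
Sale 3 (198) [LIFO — newest first]: 198 @ $25.25 = $4,999.50
Total COGS = $3,674.00 + $6,918.60 + $4,999.50 = $15,592.10
Ending inventory: 49 @ $20.65 + 125 @ $22.00 + 58 @ $25.25 + 341 @ $22.95 = $13,052.30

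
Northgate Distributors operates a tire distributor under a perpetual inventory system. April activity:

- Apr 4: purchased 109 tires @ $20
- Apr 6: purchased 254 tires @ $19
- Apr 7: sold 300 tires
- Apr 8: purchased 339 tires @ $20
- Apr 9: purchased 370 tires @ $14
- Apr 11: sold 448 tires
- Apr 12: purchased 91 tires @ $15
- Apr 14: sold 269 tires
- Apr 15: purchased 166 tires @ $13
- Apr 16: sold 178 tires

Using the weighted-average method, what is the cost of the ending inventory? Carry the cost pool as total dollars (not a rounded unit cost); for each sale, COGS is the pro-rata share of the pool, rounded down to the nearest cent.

Ending inventory = $1,968.62

After Apr 4: 109 on hand, pool $2,180.00 (≈ $20.0000 each)
After Apr 6: 363 on hand, pool $7,006.00 (≈ $19.3003 each)
Apr 7, sell 300: 300/363 × $7,006.00 → $5,790.08
After Apr 8: 402 on hand, pool $7,995.92 (≈ $19.8903 each)
After Apr 9: 772 on hand, pool $13,175.92 (≈ $17.0673 each)
Apr 11, sell 448: 448/772 × $13,175.92 → $7,646.12
After Apr 12: 415 on hand, pool $6,894.80 (≈ $16.6140 each)
Apr 14, sell 269: 269/415 × $6,894.80 → $4,469.15
After Apr 15: 312 on hand, pool $4,583.65 (≈ $14.6912 each)
Apr 16, sell 178: 178/312 × $4,583.65 → $2,615.03
Total COGS = $5,790.08 + $7,646.12 + $4,469.15 + $2,615.03 = $20,520.38
Ending inventory (cost pool remaining) = $1,968.62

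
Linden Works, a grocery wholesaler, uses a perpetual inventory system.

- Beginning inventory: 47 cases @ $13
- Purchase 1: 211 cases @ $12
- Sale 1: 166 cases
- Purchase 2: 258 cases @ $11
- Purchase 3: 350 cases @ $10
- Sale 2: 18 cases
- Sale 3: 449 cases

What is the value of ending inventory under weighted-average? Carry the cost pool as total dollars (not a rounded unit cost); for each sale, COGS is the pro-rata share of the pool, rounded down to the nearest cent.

After Beginning: 47 on hand, pool $611.00 (≈ $13.0000 each)
After Purchase 1: 258 on hand, pool $3,143.00 (≈ $12.1822 each)
Sale 1, sell 166: 166/258 × $3,143.00 → $2,022.24
After Purchase 2: 350 on hand, pool $3,958.76 (≈ $11.3107 each)
After Purchase 3: 700 on hand, pool $7,458.76 (≈ $10.6554 each)
Sale 2, sell 18: 18/700 × $7,458.76 → $191.79
Sale 3, sell 449: 449/682 × $7,266.97 → $4,784.26
Total COGS = $2,022.24 + $191.79 + $4,784.26 = $6,998.29
Ending inventory (cost pool remaining) = $2,482.71

Ending inventory = $2,482.71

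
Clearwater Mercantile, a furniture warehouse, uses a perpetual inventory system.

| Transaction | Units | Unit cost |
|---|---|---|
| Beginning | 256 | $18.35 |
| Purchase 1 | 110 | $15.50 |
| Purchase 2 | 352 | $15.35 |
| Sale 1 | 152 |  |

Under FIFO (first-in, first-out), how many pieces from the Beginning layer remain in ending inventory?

Sale 1 (152) [FIFO — oldest first]: 152 @ $18.35 = $2,789.20
Ending inventory: 104 @ $18.35 + 110 @ $15.50 + 352 @ $15.35 = $9,016.60
Check: goods available $11,805.80 = COGS $2,789.20 + ending $9,016.60

104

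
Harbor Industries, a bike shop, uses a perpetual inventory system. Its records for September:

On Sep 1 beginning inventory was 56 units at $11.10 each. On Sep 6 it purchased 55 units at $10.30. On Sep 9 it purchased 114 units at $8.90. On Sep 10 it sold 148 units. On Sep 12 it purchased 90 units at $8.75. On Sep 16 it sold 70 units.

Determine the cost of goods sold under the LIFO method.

COGS = $1,977.30

Sep 10, 148 sold [LIFO — newest first]: 114 @ $8.90 + 34 @ $10.30 = $1,364.80
Sep 16, 70 sold [LIFO — newest first]: 70 @ $8.75 = $612.50
Total COGS = $1,364.80 + $612.50 = $1,977.30
Ending inventory: 56 @ $11.10 + 21 @ $10.30 + 20 @ $8.75 = $1,012.90
Check: goods available $2,990.20 = COGS $1,977.30 + ending $1,012.90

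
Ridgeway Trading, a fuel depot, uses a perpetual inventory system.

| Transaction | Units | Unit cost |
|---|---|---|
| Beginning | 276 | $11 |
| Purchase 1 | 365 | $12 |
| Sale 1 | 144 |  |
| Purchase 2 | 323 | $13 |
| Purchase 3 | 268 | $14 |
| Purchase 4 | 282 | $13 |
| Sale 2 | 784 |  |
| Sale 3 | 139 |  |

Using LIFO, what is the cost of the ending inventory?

Sale 1 (144) [LIFO — newest first]: 144 @ $12 = $1,728
Sale 2 (784) [LIFO — newest first]: 282 @ $13 + 268 @ $14 + 234 @ $13 = $10,460
Sale 3 (139) [LIFO — newest first]: 89 @ $13 + 50 @ $12 = $1,757
Total COGS = $1,728 + $10,460 + $1,757 = $13,945
Ending inventory: 276 @ $11 + 171 @ $12 = $5,088

Ending inventory = $5,088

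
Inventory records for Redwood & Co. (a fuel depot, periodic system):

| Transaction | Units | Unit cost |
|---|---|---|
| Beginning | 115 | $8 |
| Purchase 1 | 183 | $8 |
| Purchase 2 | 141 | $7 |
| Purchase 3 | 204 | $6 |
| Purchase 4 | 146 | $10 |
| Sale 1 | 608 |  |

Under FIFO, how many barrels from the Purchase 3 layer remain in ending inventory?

Sale 1 (608) [FIFO — oldest first]: 115 @ $8 + 183 @ $8 + 141 @ $7 + 169 @ $6 = $4,385
Ending inventory: 35 @ $6 + 146 @ $10 = $1,670

35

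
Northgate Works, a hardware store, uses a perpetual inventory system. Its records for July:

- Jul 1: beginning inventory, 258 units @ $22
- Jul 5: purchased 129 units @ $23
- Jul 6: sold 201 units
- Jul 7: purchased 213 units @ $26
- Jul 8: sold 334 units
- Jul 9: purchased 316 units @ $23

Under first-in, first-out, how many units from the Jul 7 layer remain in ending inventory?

65

Jul 6, 201 sold [FIFO — oldest first]: 201 @ $22 = $4,422
Jul 8, 334 sold [FIFO — oldest first]: 57 @ $22 + 129 @ $23 + 148 @ $26 = $8,069
Total COGS = $4,422 + $8,069 = $12,491
Ending inventory: 65 @ $26 + 316 @ $23 = $8,958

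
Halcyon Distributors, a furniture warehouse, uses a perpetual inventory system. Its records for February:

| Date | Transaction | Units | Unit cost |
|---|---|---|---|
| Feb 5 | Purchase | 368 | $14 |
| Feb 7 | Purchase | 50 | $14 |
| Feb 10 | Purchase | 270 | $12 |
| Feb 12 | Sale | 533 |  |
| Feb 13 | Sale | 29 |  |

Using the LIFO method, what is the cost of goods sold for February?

COGS = $7,328

Feb 12, 533 sold [LIFO — newest first]: 270 @ $12 + 50 @ $14 + 213 @ $14 = $6,922
Feb 13, 29 sold [LIFO — newest first]: 29 @ $14 = $406
Total COGS = $6,922 + $406 = $7,328
Ending inventory: 126 @ $14 = $1,764
Check: goods available $9,092 = COGS $7,328 + ending $1,764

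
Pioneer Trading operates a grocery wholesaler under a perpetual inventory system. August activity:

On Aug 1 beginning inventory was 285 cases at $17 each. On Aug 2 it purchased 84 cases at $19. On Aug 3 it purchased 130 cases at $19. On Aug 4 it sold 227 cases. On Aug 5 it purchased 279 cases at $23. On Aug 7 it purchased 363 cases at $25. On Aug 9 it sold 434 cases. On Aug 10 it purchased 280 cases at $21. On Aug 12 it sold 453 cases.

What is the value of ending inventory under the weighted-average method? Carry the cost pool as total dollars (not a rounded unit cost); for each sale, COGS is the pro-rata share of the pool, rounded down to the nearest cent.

After Aug 1: 285 on hand, pool $4,845.00 (≈ $17.0000 each)
After Aug 2: 369 on hand, pool $6,441.00 (≈ $17.4553 each)
After Aug 3: 499 on hand, pool $8,911.00 (≈ $17.8577 each)
Aug 4, sell 227: 227/499 × $8,911.00 → $4,053.70
After Aug 5: 551 on hand, pool $11,274.30 (≈ $20.4615 each)
After Aug 7: 914 on hand, pool $20,349.30 (≈ $22.2640 each)
Aug 9, sell 434: 434/914 × $20,349.30 → $9,662.57
After Aug 10: 760 on hand, pool $16,566.73 (≈ $21.7983 each)
Aug 12, sell 453: 453/760 × $16,566.73 → $9,874.64
Total COGS = $4,053.70 + $9,662.57 + $9,874.64 = $23,590.91
Ending inventory (cost pool remaining) = $6,692.09
Check: goods available $30,283.00 = COGS $23,590.91 + ending $6,692.09

Ending inventory = $6,692.09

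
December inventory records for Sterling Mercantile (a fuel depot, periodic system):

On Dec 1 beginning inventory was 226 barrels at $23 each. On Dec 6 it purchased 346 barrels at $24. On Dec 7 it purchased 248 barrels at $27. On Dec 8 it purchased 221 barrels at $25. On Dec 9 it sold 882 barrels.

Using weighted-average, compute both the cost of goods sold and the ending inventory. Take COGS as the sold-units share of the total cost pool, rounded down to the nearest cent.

COGS = $21,794.12; ending inventory = $3,928.88

Dec 9, sell 882: 882/1041 × $25,723.00 → $21,794.12
Ending inventory (cost pool remaining) = $3,928.88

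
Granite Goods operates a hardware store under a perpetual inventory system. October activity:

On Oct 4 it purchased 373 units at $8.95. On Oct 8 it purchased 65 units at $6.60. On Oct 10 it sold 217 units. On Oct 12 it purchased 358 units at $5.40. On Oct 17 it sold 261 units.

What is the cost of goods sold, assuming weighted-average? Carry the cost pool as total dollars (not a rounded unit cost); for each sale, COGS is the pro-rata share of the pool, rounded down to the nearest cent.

COGS = $3,594.78

After Oct 4: 373 on hand, pool $3,338.35 (≈ $8.9500 each)
After Oct 8: 438 on hand, pool $3,767.35 (≈ $8.6013 each)
Oct 10, sell 217: 217/438 × $3,767.35 → $1,866.47
After Oct 12: 579 on hand, pool $3,834.08 (≈ $6.6219 each)
Oct 17, sell 261: 261/579 × $3,834.08 → $1,728.31
Total COGS = $1,866.47 + $1,728.31 = $3,594.78
Ending inventory (cost pool remaining) = $2,105.77
Check: goods available $5,700.55 = COGS $3,594.78 + ending $2,105.77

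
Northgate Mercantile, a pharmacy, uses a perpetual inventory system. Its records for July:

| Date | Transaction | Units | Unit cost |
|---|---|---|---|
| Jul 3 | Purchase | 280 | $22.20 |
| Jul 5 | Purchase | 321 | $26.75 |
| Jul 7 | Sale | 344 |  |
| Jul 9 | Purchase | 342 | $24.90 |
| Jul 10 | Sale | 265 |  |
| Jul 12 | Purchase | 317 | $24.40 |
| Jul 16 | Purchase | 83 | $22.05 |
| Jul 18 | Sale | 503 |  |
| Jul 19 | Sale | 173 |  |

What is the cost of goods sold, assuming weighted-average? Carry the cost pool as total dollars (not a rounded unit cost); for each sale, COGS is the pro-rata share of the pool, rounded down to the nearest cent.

COGS = $31,473.57

After Jul 3: 280 on hand, pool $6,216.00 (≈ $22.2000 each)
After Jul 5: 601 on hand, pool $14,802.75 (≈ $24.6302 each)
Jul 7, sell 344: 344/601 × $14,802.75 → $8,472.78
After Jul 9: 599 on hand, pool $14,845.77 (≈ $24.7843 each)
Jul 10, sell 265: 265/599 × $14,845.77 → $6,567.82
After Jul 12: 651 on hand, pool $16,012.75 (≈ $24.5972 each)
After Jul 16: 734 on hand, pool $17,842.90 (≈ $24.3091 each)
Jul 18, sell 503: 503/734 × $17,842.90 → $12,227.49
Jul 19, sell 173: 173/231 × $5,615.41 → $4,205.48
Total COGS = $8,472.78 + $6,567.82 + $12,227.49 + $4,205.48 = $31,473.57
Ending inventory (cost pool remaining) = $1,409.93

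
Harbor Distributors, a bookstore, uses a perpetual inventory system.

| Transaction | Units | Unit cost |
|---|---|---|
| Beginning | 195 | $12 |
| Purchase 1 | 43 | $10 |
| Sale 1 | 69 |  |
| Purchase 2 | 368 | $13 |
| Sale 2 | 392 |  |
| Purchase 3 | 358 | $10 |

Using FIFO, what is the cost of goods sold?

COGS = $5,669

Sale 1 (69) [FIFO — oldest first]: 69 @ $12 = $828
Sale 2 (392) [FIFO — oldest first]: 126 @ $12 + 43 @ $10 + 223 @ $13 = $4,841
Total COGS = $828 + $4,841 = $5,669
Ending inventory: 145 @ $13 + 358 @ $10 = $5,465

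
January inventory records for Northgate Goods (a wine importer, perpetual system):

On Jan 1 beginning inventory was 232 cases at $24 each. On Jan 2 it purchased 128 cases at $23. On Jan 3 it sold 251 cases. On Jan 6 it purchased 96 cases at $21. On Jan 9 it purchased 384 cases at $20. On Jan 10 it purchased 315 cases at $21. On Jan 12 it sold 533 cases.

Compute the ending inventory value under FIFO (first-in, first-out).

Jan 3, 251 sold [FIFO — oldest first]: 232 @ $24 + 19 @ $23 = $6,005
Jan 12, 533 sold [FIFO — oldest first]: 109 @ $23 + 96 @ $21 + 328 @ $20 = $11,083
Total COGS = $6,005 + $11,083 = $17,088
Ending inventory: 56 @ $20 + 315 @ $21 = $7,735
Check: goods available $24,823 = COGS $17,088 + ending $7,735

Ending inventory = $7,735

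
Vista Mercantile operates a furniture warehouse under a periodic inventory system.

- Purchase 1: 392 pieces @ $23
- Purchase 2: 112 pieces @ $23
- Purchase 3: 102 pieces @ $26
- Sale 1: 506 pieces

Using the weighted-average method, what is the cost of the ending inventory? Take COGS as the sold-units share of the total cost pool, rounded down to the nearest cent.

Sale 1, sell 506: 506/606 × $14,244.00 → $11,893.50
Ending inventory (cost pool remaining) = $2,350.50

Ending inventory = $2,350.50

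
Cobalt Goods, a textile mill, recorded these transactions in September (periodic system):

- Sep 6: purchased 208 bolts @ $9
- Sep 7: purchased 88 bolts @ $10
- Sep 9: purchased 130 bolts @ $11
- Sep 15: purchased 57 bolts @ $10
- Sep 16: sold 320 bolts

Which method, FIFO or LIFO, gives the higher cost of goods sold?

FIFO COGS: 208 @ $9 + 88 @ $10 + 24 @ $11 = $3,016
LIFO COGS: 57 @ $10 + 130 @ $11 + 88 @ $10 + 45 @ $9 = $3,285

LIFO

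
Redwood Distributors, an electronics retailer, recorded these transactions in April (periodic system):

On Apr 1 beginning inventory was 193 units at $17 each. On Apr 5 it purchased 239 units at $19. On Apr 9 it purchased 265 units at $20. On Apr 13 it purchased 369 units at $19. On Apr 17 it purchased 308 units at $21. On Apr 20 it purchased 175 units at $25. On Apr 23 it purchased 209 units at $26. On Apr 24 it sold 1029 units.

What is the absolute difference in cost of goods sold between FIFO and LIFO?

FIFO COGS: 193 @ $17 + 239 @ $19 + 265 @ $20 + 332 @ $19 = $19,430
LIFO COGS: 209 @ $26 + 175 @ $25 + 308 @ $21 + 337 @ $19 = $22,680
Difference = |$19,430 − $22,680| = $3,250

$3,250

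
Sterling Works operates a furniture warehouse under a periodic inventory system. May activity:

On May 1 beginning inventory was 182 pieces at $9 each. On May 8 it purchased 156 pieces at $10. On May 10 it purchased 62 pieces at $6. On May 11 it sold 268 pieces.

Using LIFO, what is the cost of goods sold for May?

May 11, 268 sold [LIFO — newest first]: 62 @ $6 + 156 @ $10 + 50 @ $9 = $2,382
Ending inventory: 132 @ $9 = $1,188

COGS = $2,382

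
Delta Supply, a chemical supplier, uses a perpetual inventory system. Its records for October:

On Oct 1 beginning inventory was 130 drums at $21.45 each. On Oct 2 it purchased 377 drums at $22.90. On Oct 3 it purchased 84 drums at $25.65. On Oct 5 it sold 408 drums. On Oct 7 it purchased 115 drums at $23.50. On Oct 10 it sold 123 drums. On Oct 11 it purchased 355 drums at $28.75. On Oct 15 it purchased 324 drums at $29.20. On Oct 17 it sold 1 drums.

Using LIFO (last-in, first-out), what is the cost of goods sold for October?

COGS = $12,489.10

Oct 5, 408 sold [LIFO — newest first]: 84 @ $25.65 + 324 @ $22.90 = $9,574.20
Oct 10, 123 sold [LIFO — newest first]: 115 @ $23.50 + 8 @ $22.90 = $2,885.70
Oct 17, 1 sold [LIFO — newest first]: 1 @ $29.20 = $29.20
Total COGS = $9,574.20 + $2,885.70 + $29.20 = $12,489.10
Ending inventory: 130 @ $21.45 + 45 @ $22.90 + 355 @ $28.75 + 323 @ $29.20 = $23,456.85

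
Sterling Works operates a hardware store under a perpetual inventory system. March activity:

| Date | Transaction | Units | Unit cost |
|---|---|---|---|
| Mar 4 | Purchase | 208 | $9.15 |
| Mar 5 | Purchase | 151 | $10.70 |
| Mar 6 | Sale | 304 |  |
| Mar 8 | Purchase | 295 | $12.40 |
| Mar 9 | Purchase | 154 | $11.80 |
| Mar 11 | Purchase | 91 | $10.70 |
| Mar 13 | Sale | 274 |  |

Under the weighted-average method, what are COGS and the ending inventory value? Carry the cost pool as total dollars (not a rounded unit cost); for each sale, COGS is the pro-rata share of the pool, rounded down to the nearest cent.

COGS = $6,197.79; ending inventory = $3,770.01

After Mar 4: 208 on hand, pool $1,903.20 (≈ $9.1500 each)
After Mar 5: 359 on hand, pool $3,518.90 (≈ $9.8019 each)
Mar 6, sell 304: 304/359 × $3,518.90 → $2,979.79
After Mar 8: 350 on hand, pool $4,197.11 (≈ $11.9917 each)
After Mar 9: 504 on hand, pool $6,014.31 (≈ $11.9332 each)
After Mar 11: 595 on hand, pool $6,988.01 (≈ $11.7446 each)
Mar 13, sell 274: 274/595 × $6,988.01 → $3,218.00
Total COGS = $2,979.79 + $3,218.00 = $6,197.79
Ending inventory (cost pool remaining) = $3,770.01
Check: goods available $9,967.80 = COGS $6,197.79 + ending $3,770.01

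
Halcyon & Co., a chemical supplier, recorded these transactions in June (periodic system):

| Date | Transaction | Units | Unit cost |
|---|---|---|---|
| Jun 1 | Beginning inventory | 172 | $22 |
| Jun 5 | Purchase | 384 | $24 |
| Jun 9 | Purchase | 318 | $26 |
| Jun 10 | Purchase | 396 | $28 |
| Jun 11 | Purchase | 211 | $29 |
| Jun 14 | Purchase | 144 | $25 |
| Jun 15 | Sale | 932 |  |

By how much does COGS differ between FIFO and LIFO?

FIFO COGS: 172 @ $22 + 384 @ $24 + 318 @ $26 + 58 @ $28 = $22,892
LIFO COGS: 144 @ $25 + 211 @ $29 + 396 @ $28 + 181 @ $26 = $25,513
Difference = |$22,892 − $25,513| = $2,621

$2,621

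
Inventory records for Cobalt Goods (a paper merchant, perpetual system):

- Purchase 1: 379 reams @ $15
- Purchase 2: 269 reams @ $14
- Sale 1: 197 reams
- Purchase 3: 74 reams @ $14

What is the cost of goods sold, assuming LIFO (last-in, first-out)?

COGS = $2,758

Sale 1 (197) [LIFO — newest first]: 197 @ $14 = $2,758
Ending inventory: 379 @ $15 + 72 @ $14 + 74 @ $14 = $7,729
Check: goods available $10,487 = COGS $2,758 + ending $7,729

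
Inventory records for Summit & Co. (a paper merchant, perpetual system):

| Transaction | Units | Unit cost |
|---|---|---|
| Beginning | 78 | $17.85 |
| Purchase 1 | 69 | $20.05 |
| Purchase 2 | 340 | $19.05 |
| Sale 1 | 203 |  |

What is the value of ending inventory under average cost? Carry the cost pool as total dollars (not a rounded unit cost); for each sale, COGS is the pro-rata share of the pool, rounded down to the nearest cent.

Ending inventory = $5,395.86

After Beginning: 78 on hand, pool $1,392.30 (≈ $17.8500 each)
After Purchase 1: 147 on hand, pool $2,775.75 (≈ $18.8827 each)
After Purchase 2: 487 on hand, pool $9,252.75 (≈ $18.9995 each)
Sale 1, sell 203: 203/487 × $9,252.75 → $3,856.89
Ending inventory (cost pool remaining) = $5,395.86
Check: goods available $9,252.75 = COGS $3,856.89 + ending $5,395.86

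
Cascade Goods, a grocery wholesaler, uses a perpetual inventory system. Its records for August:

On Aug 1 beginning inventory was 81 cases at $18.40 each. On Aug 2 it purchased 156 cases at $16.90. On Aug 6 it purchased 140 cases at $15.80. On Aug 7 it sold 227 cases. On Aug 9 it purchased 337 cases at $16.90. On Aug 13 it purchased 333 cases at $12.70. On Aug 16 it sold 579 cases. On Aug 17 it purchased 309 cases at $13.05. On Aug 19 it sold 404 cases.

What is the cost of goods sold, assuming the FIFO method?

COGS = $18,390.35

Aug 7, 227 sold [FIFO — oldest first]: 81 @ $18.40 + 146 @ $16.90 = $3,957.80
Aug 16, 579 sold [FIFO — oldest first]: 10 @ $16.90 + 140 @ $15.80 + 337 @ $16.90 + 92 @ $12.70 = $9,244.70
Aug 19, 404 sold [FIFO — oldest first]: 241 @ $12.70 + 163 @ $13.05 = $5,187.85
Total COGS = $3,957.80 + $9,244.70 + $5,187.85 = $18,390.35
Ending inventory: 146 @ $13.05 = $1,905.30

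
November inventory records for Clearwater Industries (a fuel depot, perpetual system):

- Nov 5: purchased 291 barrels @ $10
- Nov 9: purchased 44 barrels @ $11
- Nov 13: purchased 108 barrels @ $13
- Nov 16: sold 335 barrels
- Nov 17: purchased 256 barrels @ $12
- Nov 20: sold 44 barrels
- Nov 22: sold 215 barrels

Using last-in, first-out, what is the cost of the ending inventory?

Nov 16, 335 sold [LIFO — newest first]: 108 @ $13 + 44 @ $11 + 183 @ $10 = $3,718
Nov 20, 44 sold [LIFO — newest first]: 44 @ $12 = $528
Nov 22, 215 sold [LIFO — newest first]: 212 @ $12 + 3 @ $10 = $2,574
Total COGS = $3,718 + $528 + $2,574 = $6,820
Ending inventory: 105 @ $10 = $1,050

Ending inventory = $1,050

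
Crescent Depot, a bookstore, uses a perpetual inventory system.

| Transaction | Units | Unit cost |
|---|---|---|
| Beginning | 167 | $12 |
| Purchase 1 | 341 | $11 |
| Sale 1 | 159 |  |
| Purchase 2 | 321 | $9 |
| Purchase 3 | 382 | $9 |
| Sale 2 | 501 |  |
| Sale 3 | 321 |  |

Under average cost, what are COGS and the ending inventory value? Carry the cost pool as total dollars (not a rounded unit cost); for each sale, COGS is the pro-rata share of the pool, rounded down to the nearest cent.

COGS = $9,834.30; ending inventory = $2,247.70

After Beginning: 167 on hand, pool $2,004.00 (≈ $12.0000 each)
After Purchase 1: 508 on hand, pool $5,755.00 (≈ $11.3287 each)
Sale 1, sell 159: 159/508 × $5,755.00 → $1,801.26
After Purchase 2: 670 on hand, pool $6,842.74 (≈ $10.2130 each)
After Purchase 3: 1052 on hand, pool $10,280.74 (≈ $9.7726 each)
Sale 2, sell 501: 501/1052 × $10,280.74 → $4,896.05
Sale 3, sell 321: 321/551 × $5,384.69 → $3,136.99
Total COGS = $1,801.26 + $4,896.05 + $3,136.99 = $9,834.30
Ending inventory (cost pool remaining) = $2,247.70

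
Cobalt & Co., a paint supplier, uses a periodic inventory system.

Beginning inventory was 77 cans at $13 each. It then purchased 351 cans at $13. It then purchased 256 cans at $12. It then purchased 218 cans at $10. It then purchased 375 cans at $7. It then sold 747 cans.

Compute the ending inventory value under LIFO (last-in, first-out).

Sale 1 (747) [LIFO — newest first]: 375 @ $7 + 218 @ $10 + 154 @ $12 = $6,653
Ending inventory: 77 @ $13 + 351 @ $13 + 102 @ $12 = $6,788

Ending inventory = $6,788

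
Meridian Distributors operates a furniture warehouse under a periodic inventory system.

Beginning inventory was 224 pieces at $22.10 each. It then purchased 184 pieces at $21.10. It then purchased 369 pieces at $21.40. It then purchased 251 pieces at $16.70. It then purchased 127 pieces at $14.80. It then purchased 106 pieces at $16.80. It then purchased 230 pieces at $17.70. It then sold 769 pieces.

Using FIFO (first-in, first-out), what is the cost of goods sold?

COGS = $16,558.20

Sale 1 (769) [FIFO — oldest first]: 224 @ $22.10 + 184 @ $21.10 + 361 @ $21.40 = $16,558.20
Ending inventory: 8 @ $21.40 + 251 @ $16.70 + 127 @ $14.80 + 106 @ $16.80 + 230 @ $17.70 = $12,094.30
Check: goods available $28,652.50 = COGS $16,558.20 + ending $12,094.30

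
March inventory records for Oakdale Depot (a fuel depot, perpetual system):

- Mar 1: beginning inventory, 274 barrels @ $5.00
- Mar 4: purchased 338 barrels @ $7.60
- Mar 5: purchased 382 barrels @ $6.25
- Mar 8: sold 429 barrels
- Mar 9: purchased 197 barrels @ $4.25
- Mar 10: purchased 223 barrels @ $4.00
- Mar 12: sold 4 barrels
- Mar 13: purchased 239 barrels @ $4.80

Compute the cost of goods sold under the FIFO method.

Mar 8, 429 sold [FIFO — oldest first]: 274 @ $5.00 + 155 @ $7.60 = $2,548.00
Mar 12, 4 sold [FIFO — oldest first]: 4 @ $7.60 = $30.40
Total COGS = $2,548.00 + $30.40 = $2,578.40
Ending inventory: 179 @ $7.60 + 382 @ $6.25 + 197 @ $4.25 + 223 @ $4.00 + 239 @ $4.80 = $6,624.35

COGS = $2,578.40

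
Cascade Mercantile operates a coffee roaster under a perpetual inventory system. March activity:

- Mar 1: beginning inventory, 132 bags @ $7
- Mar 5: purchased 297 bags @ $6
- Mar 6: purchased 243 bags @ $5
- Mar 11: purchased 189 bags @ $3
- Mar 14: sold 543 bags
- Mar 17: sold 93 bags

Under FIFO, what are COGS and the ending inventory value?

Mar 14, 543 sold [FIFO — oldest first]: 132 @ $7 + 297 @ $6 + 114 @ $5 = $3,276
Mar 17, 93 sold [FIFO — oldest first]: 93 @ $5 = $465
Total COGS = $3,276 + $465 = $3,741
Ending inventory: 36 @ $5 + 189 @ $3 = $747

COGS = $3,741; ending inventory = $747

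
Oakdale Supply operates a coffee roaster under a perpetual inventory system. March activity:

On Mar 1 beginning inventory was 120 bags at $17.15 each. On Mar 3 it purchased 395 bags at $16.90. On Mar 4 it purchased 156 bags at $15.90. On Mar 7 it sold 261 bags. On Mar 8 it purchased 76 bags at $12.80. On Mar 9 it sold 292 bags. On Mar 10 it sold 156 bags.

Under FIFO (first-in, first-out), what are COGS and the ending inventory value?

COGS = $11,700.30; ending inventory = $486.40

Mar 7, 261 sold [FIFO — oldest first]: 120 @ $17.15 + 141 @ $16.90 = $4,440.90
Mar 9, 292 sold [FIFO — oldest first]: 254 @ $16.90 + 38 @ $15.90 = $4,896.80
Mar 10, 156 sold [FIFO — oldest first]: 118 @ $15.90 + 38 @ $12.80 = $2,362.60
Total COGS = $4,440.90 + $4,896.80 + $2,362.60 = $11,700.30
Ending inventory: 38 @ $12.80 = $486.40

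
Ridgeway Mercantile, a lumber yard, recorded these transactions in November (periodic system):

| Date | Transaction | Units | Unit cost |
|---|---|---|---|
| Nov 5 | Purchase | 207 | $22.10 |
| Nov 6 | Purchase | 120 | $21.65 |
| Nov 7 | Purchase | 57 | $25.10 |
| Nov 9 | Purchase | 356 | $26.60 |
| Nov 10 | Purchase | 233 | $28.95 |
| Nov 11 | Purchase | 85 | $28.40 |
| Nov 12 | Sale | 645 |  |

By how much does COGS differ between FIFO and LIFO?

FIFO COGS: 207 @ $22.10 + 120 @ $21.65 + 57 @ $25.10 + 261 @ $26.60 = $15,546.00
LIFO COGS: 85 @ $28.40 + 233 @ $28.95 + 327 @ $26.60 = $17,857.55
Difference = |$15,546.00 − $17,857.55| = $2,311.55

$2,311.55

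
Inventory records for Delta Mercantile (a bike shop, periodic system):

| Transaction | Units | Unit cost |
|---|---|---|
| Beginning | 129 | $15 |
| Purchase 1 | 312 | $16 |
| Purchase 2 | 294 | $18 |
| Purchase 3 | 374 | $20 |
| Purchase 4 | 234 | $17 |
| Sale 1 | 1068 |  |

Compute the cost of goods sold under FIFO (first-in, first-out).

COGS = $18,879

Sale 1 (1068) [FIFO — oldest first]: 129 @ $15 + 312 @ $16 + 294 @ $18 + 333 @ $20 = $18,879
Ending inventory: 41 @ $20 + 234 @ $17 = $4,798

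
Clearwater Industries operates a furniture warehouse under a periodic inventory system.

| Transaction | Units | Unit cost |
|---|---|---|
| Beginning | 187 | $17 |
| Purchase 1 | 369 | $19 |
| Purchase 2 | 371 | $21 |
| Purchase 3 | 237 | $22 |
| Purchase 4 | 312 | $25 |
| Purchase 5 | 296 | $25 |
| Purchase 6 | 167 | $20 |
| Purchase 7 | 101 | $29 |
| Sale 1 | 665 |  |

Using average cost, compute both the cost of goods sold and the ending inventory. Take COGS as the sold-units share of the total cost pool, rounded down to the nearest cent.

COGS = $14,559.58; ending inventory = $30,104.42

Sale 1, sell 665: 665/2040 × $44,664.00 → $14,559.58
Ending inventory (cost pool remaining) = $30,104.42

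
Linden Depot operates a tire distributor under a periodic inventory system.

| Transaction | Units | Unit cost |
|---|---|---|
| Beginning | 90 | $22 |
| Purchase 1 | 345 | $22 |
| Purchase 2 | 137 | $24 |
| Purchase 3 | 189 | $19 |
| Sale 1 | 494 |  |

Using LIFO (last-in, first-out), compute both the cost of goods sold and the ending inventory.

Sale 1 (494) [LIFO — newest first]: 189 @ $19 + 137 @ $24 + 168 @ $22 = $10,575
Ending inventory: 90 @ $22 + 177 @ $22 = $5,874
Check: goods available $16,449 = COGS $10,575 + ending $5,874

COGS = $10,575; ending inventory = $5,874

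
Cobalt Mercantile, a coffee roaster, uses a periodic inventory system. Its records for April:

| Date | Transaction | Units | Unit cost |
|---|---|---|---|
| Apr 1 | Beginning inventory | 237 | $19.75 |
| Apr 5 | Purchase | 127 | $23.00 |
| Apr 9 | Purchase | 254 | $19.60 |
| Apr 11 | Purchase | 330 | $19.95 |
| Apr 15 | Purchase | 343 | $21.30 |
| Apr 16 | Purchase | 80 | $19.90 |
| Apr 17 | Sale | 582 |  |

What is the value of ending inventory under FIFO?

Ending inventory = $16,187.00

Apr 17, 582 sold [FIFO — oldest first]: 237 @ $19.75 + 127 @ $23.00 + 218 @ $19.60 = $11,874.55
Ending inventory: 36 @ $19.60 + 330 @ $19.95 + 343 @ $21.30 + 80 @ $19.90 = $16,187.00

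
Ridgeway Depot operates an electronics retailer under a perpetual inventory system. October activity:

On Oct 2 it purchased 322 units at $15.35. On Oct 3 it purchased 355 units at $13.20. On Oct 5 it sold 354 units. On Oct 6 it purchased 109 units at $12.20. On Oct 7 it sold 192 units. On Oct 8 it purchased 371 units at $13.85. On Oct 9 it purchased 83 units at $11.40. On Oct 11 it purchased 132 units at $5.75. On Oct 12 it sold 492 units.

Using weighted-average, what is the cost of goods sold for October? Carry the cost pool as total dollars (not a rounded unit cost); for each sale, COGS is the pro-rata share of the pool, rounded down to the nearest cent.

COGS = $13,704.08

After Oct 2: 322 on hand, pool $4,942.70 (≈ $15.3500 each)
After Oct 3: 677 on hand, pool $9,628.70 (≈ $14.2226 each)
Oct 5, sell 354: 354/677 × $9,628.70 → $5,034.80
After Oct 6: 432 on hand, pool $5,923.70 (≈ $13.7123 each)
Oct 7, sell 192: 192/432 × $5,923.70 → $2,632.75
After Oct 8: 611 on hand, pool $8,429.30 (≈ $13.7959 each)
After Oct 9: 694 on hand, pool $9,375.50 (≈ $13.5094 each)
After Oct 11: 826 on hand, pool $10,134.50 (≈ $12.2694 each)
Oct 12, sell 492: 492/826 × $10,134.50 → $6,036.53
Total COGS = $5,034.80 + $2,632.75 + $6,036.53 = $13,704.08
Ending inventory (cost pool remaining) = $4,097.97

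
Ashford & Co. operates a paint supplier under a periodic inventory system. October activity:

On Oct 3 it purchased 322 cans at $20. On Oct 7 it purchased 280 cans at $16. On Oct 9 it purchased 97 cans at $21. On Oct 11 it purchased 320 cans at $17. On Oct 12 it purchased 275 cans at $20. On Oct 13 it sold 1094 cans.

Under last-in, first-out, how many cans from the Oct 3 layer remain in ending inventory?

Oct 13, 1094 sold [LIFO — newest first]: 275 @ $20 + 320 @ $17 + 97 @ $21 + 280 @ $16 + 122 @ $20 = $19,897
Ending inventory: 200 @ $20 = $4,000

200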